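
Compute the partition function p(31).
6842

p(n) counts ways to write n as a sum of positive integers (order ignored).
Euler's pentagonal recurrence: p(k) = p(k-1) + p(k-2) - p(k-5) - p(k-7) + p(k-12) + p(k-15) - ... (offsets j(3j∓1)/2, signs ++--, p(0)=1, p(<0)=0).
DP table for k = 0..30: p(0)=1, p(1)=1, p(2)=2, p(3)=3, p(4)=5, p(5)=7, p(6)=11, p(7)=15, p(8)=22, p(9)=30, p(10)=42, p(11)=56, p(12)=77, p(13)=101, p(14)=135, p(15)=176, p(16)=231, p(17)=297, p(18)=385, p(19)=490, p(20)=627, p(21)=792, p(22)=1002, p(23)=1255, p(24)=1575, p(25)=1958, p(26)=2436, p(27)=3010, p(28)=3718, p(29)=4565, p(30)=5604.
Final step: p(31) = p(30) + p(29) - p(26) - p(24) + p(19) + p(16) - p(9) - p(5)
= 5604 + 4565 - 2436 - 1575 + 490 + 231 - 30 - 7
= 6842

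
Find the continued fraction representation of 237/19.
[12; 2, 9]

Euclidean algorithm steps:
237 = 12 × 19 + 9
19 = 2 × 9 + 1
9 = 9 × 1 + 0
Continued fraction: [12; 2, 9]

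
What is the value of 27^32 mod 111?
63

Repeated squaring. Binary of 32 = 100000.
27^1 ≡ 27 (mod 111); 27^2 ≡ 63 (mod 111); 27^4 ≡ 84 (mod 111); 27^8 ≡ 63 (mod 111); 27^16 ≡ 84 (mod 111); 27^32 ≡ 63 (mod 111)
27^32 = 27^32 ≡ 63 (mod 111)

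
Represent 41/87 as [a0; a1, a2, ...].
[0; 2, 8, 5]

Euclidean algorithm steps:
41 = 0 × 87 + 41
87 = 2 × 41 + 5
41 = 8 × 5 + 1
5 = 5 × 1 + 0
Continued fraction: [0; 2, 8, 5]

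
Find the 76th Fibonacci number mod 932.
467

Matrix identity: Q^n = [[F_(n+1), F_n], [F_n, F_(n-1)]] with Q = [[1,1],[1,0]].
n = 76 = 1001100₂. Square-and-multiply, entries mod 932:
Q^1 = [[1,1],[1,0]]
Q^2 = (Q^1)² = [[2,1],[1,1]]
Q^4 = (Q^2)² = [[5,3],[3,2]]
Q^9 = (Q^4)²·Q = [[55,34],[34,21]]
Q^19 = (Q^9)²·Q = [[241,453],[453,720]]
Q^38 = (Q^19)² = [[466,89],[89,377]]
Q^76 = (Q^38)² = [[465,467],[467,930]]
F_76 mod 932 = Q^76[0][1] = 467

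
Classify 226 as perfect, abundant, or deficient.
deficient

Proper divisors of 226: sum = 1 + 2 + 113 = 116
Since 116 < 226, 226 is deficient.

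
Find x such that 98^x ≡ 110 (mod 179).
84

Baby-step giant-step with step n = ⌈√179⌉ = 14.
Baby steps 98^j mod 179 (j:value) for j=0..13: 0:1, 1:98, 2:117, 3:10, 4:85, 5:96, 6:100, 7:134, 8:65, 9:105, 10:87, 11:113, 12:155, 13:154.
Giant-step multiplier: 98^(-14) ≡ 98^(178-14) = 98^164 ≡ 16 (mod 179).
Giant steps γ_i = 110·16^i mod 179: γ_0=110, γ_1=149, γ_2=57, γ_3=17, γ_4=93, γ_5=56, γ_6=1 (in table at j=0).
x = i·n + j = 6·14 + 0 = 84.
Check: 98^84 ≡ 110 (mod 179).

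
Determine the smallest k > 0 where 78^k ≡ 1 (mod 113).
16

113 is prime, so ord(78) divides φ(113) = 112.
Divisors of 112: 1, 2, 4, 7, 8, 14, 16, 28, 56, 112.
Repeated squaring: 78^1 ≡ 78, 78^2 ≡ 95, 78^4 ≡ 98, 78^8 ≡ 112, 78^16 ≡ 1, 78^32 ≡ 1, 78^64 ≡ 1 (mod 113).
Test 78^d mod 113 for each divisor d in increasing order:
78^1 ≡ 78
78^2 ≡ 95
78^4 ≡ 98
78^7 = 78^4·78^2·78^1 ≡ 42
78^8 ≡ 112
78^14 = 78^8·78^4·78^2 ≡ 69
78^16 ≡ 1  ← first divisor giving 1
The order is 16.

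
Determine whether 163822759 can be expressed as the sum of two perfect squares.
Not possible

Factorization: 163822759 = 61 × 139^3
By Fermat: n is sum of two squares iff every prime p ≡ 3 (mod 4) appears to even power.
Prime(s) ≡ 3 (mod 4) with odd exponent: [(139, 3)]
Therefore 163822759 cannot be expressed as a² + b².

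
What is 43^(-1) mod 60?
7

gcd(43, 60) = 1, so the inverse exists.
Extended Euclidean algorithm on (60, 43):
60 = 1 × 43 + 17  ⟹  17 = (1)·60 + (-1)·43
43 = 2 × 17 + 9  ⟹  9 = (-2)·60 + (3)·43
17 = 1 × 9 + 8  ⟹  8 = (3)·60 + (-4)·43
9 = 1 × 8 + 1  ⟹  1 = (-5)·60 + (7)·43
So (7)·43 ≡ 1 (mod 60), i.e. 43^(-1) ≡ 7 (mod 60).
Check: 43 × 7 = 301 ≡ 1 (mod 60)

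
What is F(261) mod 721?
194

Matrix identity: Q^n = [[F_(n+1), F_n], [F_n, F_(n-1)]] with Q = [[1,1],[1,0]].
n = 261 = 100000101₂. Square-and-multiply, entries mod 721:
Q^1 = [[1,1],[1,0]]
Q^2 = (Q^1)² = [[2,1],[1,1]]
Q^4 = (Q^2)² = [[5,3],[3,2]]
Q^8 = (Q^4)² = [[34,21],[21,13]]
Q^16 = (Q^8)² = [[155,266],[266,610]]
Q^32 = (Q^16)² = [[330,168],[168,162]]
Q^65 = (Q^32)²·Q = [[596,134],[134,462]]
Q^130 = (Q^65)² = [[415,456],[456,680]]
Q^261 = (Q^130)²·Q = [[582,194],[194,388]]
F_261 mod 721 = Q^261[0][1] = 194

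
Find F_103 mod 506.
13

Matrix identity: Q^n = [[F_(n+1), F_n], [F_n, F_(n-1)]] with Q = [[1,1],[1,0]].
n = 103 = 1100111₂. Square-and-multiply, entries mod 506:
Q^1 = [[1,1],[1,0]]
Q^3 = (Q^1)²·Q = [[3,2],[2,1]]
Q^6 = (Q^3)² = [[13,8],[8,5]]
Q^12 = (Q^6)² = [[233,144],[144,89]]
Q^25 = (Q^12)²·Q = [[459,137],[137,322]]
Q^51 = (Q^25)²·Q = [[463,232],[232,231]]
Q^103 = (Q^51)²·Q = [[113,13],[13,100]]
F_103 mod 506 = Q^103[0][1] = 13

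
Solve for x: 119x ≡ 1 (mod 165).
104

gcd(119, 165) = 1, so the inverse exists.
Extended Euclidean algorithm on (165, 119):
165 = 1 × 119 + 46  ⟹  46 = (1)·165 + (-1)·119
119 = 2 × 46 + 27  ⟹  27 = (-2)·165 + (3)·119
46 = 1 × 27 + 19  ⟹  19 = (3)·165 + (-4)·119
27 = 1 × 19 + 8  ⟹  8 = (-5)·165 + (7)·119
19 = 2 × 8 + 3  ⟹  3 = (13)·165 + (-18)·119
8 = 2 × 3 + 2  ⟹  2 = (-31)·165 + (43)·119
3 = 1 × 2 + 1  ⟹  1 = (44)·165 + (-61)·119
So (-61)·119 ≡ 1 (mod 165), i.e. 119^(-1) ≡ -61 ≡ 104 (mod 165).
Check: 119 × 104 = 12376 ≡ 1 (mod 165)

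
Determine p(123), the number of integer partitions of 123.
2552338241

p(n) counts ways to write n as a sum of positive integers (order ignored).
Euler's pentagonal recurrence: p(k) = p(k-1) + p(k-2) - p(k-5) - p(k-7) + p(k-12) + p(k-15) - ... (offsets j(3j∓1)/2, signs ++--, p(0)=1, p(<0)=0).
DP table for k = 0..122: p(0)=1, p(1)=1, p(2)=2, p(3)=3, p(4)=5, p(5)=7, p(6)=11, p(7)=15, p(8)=22, p(9)=30, p(10)=42, p(11)=56, p(12)=77, p(13)=101, p(14)=135, p(15)=176, p(16)=231, p(17)=297, p(18)=385, p(19)=490, p(20)=627, p(21)=792, p(22)=1002, p(23)=1255, p(24)=1575, p(25)=1958, p(26)=2436, p(27)=3010, p(28)=3718, p(29)=4565, p(30)=5604, p(31)=6842, p(32)=8349, p(33)=10143, p(34)=12310, p(35)=14883, p(36)=17977, p(37)=21637, p(38)=26015, p(39)=31185, p(40)=37338, p(41)=44583, p(42)=53174, p(43)=63261, p(44)=75175, p(45)=89134, p(46)=105558, p(47)=124754, p(48)=147273, p(49)=173525, p(50)=204226, p(51)=239943, p(52)=281589, p(53)=329931, p(54)=386155, p(55)=451276, p(56)=526823, p(57)=614154, p(58)=715220, p(59)=831820, p(60)=966467, p(61)=1121505, p(62)=1300156, p(63)=1505499, p(64)=1741630, p(65)=2012558, p(66)=2323520, p(67)=2679689, p(68)=3087735, p(69)=3554345, p(70)=4087968, p(71)=4697205, p(72)=5392783, p(73)=6185689, p(74)=7089500, p(75)=8118264, p(76)=9289091, p(77)=10619863, p(78)=12132164, p(79)=13848650, p(80)=15796476, p(81)=18004327, p(82)=20506255, p(83)=23338469, p(84)=26543660, p(85)=30167357, p(86)=34262962, p(87)=38887673, p(88)=44108109, p(89)=49995925, p(90)=56634173, p(91)=64112359, p(92)=72533807, p(93)=82010177, p(94)=92669720, p(95)=104651419, p(96)=118114304, p(97)=133230930, p(98)=150198136, p(99)=169229875, p(100)=190569292, p(101)=214481126, p(102)=241265379, p(103)=271248950, p(104)=304801365, p(105)=342325709, p(106)=384276336, p(107)=431149389, p(108)=483502844, p(109)=541946240, p(110)=607163746, p(111)=679903203, p(112)=761002156, p(113)=851376628, p(114)=952050665, p(115)=1064144451, p(116)=1188908248, p(117)=1327710076, p(118)=1482074143, p(119)=1653668665, p(120)=1844349560, p(121)=2056148051, p(122)=2291320912.
Final step: p(123) = p(122) + p(121) - p(118) - p(116) + p(111) + p(108) - p(101) - p(97) + p(88) + p(83) - p(72) - p(66) + p(53) + p(46) - p(31) - p(23) + p(6)
= 2291320912 + 2056148051 - 1482074143 - 1188908248 + 679903203 + 483502844 - 214481126 - 133230930 + 44108109 + 23338469 - 5392783 - 2323520 + 329931 + 105558 - 6842 - 1255 + 11
= 2552338241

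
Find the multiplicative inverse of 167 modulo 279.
137

gcd(167, 279) = 1, so the inverse exists.
Extended Euclidean algorithm on (279, 167):
279 = 1 × 167 + 112  ⟹  112 = (1)·279 + (-1)·167
167 = 1 × 112 + 55  ⟹  55 = (-1)·279 + (2)·167
112 = 2 × 55 + 2  ⟹  2 = (3)·279 + (-5)·167
55 = 27 × 2 + 1  ⟹  1 = (-82)·279 + (137)·167
So (137)·167 ≡ 1 (mod 279), i.e. 167^(-1) ≡ 137 (mod 279).
Check: 167 × 137 = 22879 ≡ 1 (mod 279)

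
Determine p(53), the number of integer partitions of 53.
329931

p(n) counts ways to write n as a sum of positive integers (order ignored).
Euler's pentagonal recurrence: p(k) = p(k-1) + p(k-2) - p(k-5) - p(k-7) + p(k-12) + p(k-15) - ... (offsets j(3j∓1)/2, signs ++--, p(0)=1, p(<0)=0).
DP table for k = 0..52: p(0)=1, p(1)=1, p(2)=2, p(3)=3, p(4)=5, p(5)=7, p(6)=11, p(7)=15, p(8)=22, p(9)=30, p(10)=42, p(11)=56, p(12)=77, p(13)=101, p(14)=135, p(15)=176, p(16)=231, p(17)=297, p(18)=385, p(19)=490, p(20)=627, p(21)=792, p(22)=1002, p(23)=1255, p(24)=1575, p(25)=1958, p(26)=2436, p(27)=3010, p(28)=3718, p(29)=4565, p(30)=5604, p(31)=6842, p(32)=8349, p(33)=10143, p(34)=12310, p(35)=14883, p(36)=17977, p(37)=21637, p(38)=26015, p(39)=31185, p(40)=37338, p(41)=44583, p(42)=53174, p(43)=63261, p(44)=75175, p(45)=89134, p(46)=105558, p(47)=124754, p(48)=147273, p(49)=173525, p(50)=204226, p(51)=239943, p(52)=281589.
Final step: p(53) = p(52) + p(51) - p(48) - p(46) + p(41) + p(38) - p(31) - p(27) + p(18) + p(13) - p(2)
= 281589 + 239943 - 147273 - 105558 + 44583 + 26015 - 6842 - 3010 + 385 + 101 - 2
= 329931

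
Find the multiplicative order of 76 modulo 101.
50

101 is prime, so ord(76) divides φ(101) = 100.
Divisors of 100: 1, 2, 4, 5, 10, 20, 25, 50, 100.
Repeated squaring: 76^1 ≡ 76, 76^2 ≡ 19, 76^4 ≡ 58, 76^8 ≡ 31, 76^16 ≡ 52, 76^32 ≡ 78, 76^64 ≡ 24 (mod 101).
Test 76^d mod 101 for each divisor d in increasing order:
76^1 ≡ 76
76^2 ≡ 19
76^4 ≡ 58
76^5 = 76^4·76^1 ≡ 65
76^10 = 76^8·76^2 ≡ 84
76^20 = 76^16·76^4 ≡ 87
76^25 = 76^16·76^8·76^1 ≡ 100
76^50 = 76^32·76^16·76^2 ≡ 1  ← first divisor giving 1
The order is 50.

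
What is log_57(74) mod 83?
5

Baby-step giant-step with step n = ⌈√83⌉ = 10.
Baby steps 57^j mod 83 (j:value) for j=0..9: 0:1, 1:57, 2:12, 3:20, 4:61, 5:74, 6:68, 7:58, 8:69, 9:32.
h = 74 is already in the table at j=5, so x = 5.
Check: 57^5 ≡ 74 (mod 83).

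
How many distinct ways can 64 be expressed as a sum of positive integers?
1741630

p(n) counts ways to write n as a sum of positive integers (order ignored).
Euler's pentagonal recurrence: p(k) = p(k-1) + p(k-2) - p(k-5) - p(k-7) + p(k-12) + p(k-15) - ... (offsets j(3j∓1)/2, signs ++--, p(0)=1, p(<0)=0).
DP table for k = 0..63: p(0)=1, p(1)=1, p(2)=2, p(3)=3, p(4)=5, p(5)=7, p(6)=11, p(7)=15, p(8)=22, p(9)=30, p(10)=42, p(11)=56, p(12)=77, p(13)=101, p(14)=135, p(15)=176, p(16)=231, p(17)=297, p(18)=385, p(19)=490, p(20)=627, p(21)=792, p(22)=1002, p(23)=1255, p(24)=1575, p(25)=1958, p(26)=2436, p(27)=3010, p(28)=3718, p(29)=4565, p(30)=5604, p(31)=6842, p(32)=8349, p(33)=10143, p(34)=12310, p(35)=14883, p(36)=17977, p(37)=21637, p(38)=26015, p(39)=31185, p(40)=37338, p(41)=44583, p(42)=53174, p(43)=63261, p(44)=75175, p(45)=89134, p(46)=105558, p(47)=124754, p(48)=147273, p(49)=173525, p(50)=204226, p(51)=239943, p(52)=281589, p(53)=329931, p(54)=386155, p(55)=451276, p(56)=526823, p(57)=614154, p(58)=715220, p(59)=831820, p(60)=966467, p(61)=1121505, p(62)=1300156, p(63)=1505499.
Final step: p(64) = p(63) + p(62) - p(59) - p(57) + p(52) + p(49) - p(42) - p(38) + p(29) + p(24) - p(13) - p(7)
= 1505499 + 1300156 - 831820 - 614154 + 281589 + 173525 - 53174 - 26015 + 4565 + 1575 - 101 - 15
= 1741630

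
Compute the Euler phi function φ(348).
112

348 = 2^2 × 3 × 29
φ(n) = n × ∏(1 - 1/p) for each prime p dividing n
φ(348) = 348 × (1 - 1/2) × (1 - 1/3) × (1 - 1/29) = 112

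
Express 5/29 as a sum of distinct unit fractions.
1/6 + 1/174

Greedy algorithm:
5/29: ceiling(29/5) = 6, use 1/6
1/174: ceiling(174/1) = 174, use 1/174
Result: 5/29 = 1/6 + 1/174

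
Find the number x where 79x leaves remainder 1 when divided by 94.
25

gcd(79, 94) = 1, so the inverse exists.
Extended Euclidean algorithm on (94, 79):
94 = 1 × 79 + 15  ⟹  15 = (1)·94 + (-1)·79
79 = 5 × 15 + 4  ⟹  4 = (-5)·94 + (6)·79
15 = 3 × 4 + 3  ⟹  3 = (16)·94 + (-19)·79
4 = 1 × 3 + 1  ⟹  1 = (-21)·94 + (25)·79
So (25)·79 ≡ 1 (mod 94), i.e. 79^(-1) ≡ 25 (mod 94).
Check: 79 × 25 = 1975 ≡ 1 (mod 94)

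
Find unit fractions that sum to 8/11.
1/2 + 1/5 + 1/37 + 1/4070

Greedy algorithm:
8/11: ceiling(11/8) = 2, use 1/2
5/22: ceiling(22/5) = 5, use 1/5
3/110: ceiling(110/3) = 37, use 1/37
1/4070: ceiling(4070/1) = 4070, use 1/4070
Result: 8/11 = 1/2 + 1/5 + 1/37 + 1/4070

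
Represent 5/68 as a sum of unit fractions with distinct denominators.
1/14 + 1/476

Greedy algorithm:
5/68: ceiling(68/5) = 14, use 1/14
1/476: ceiling(476/1) = 476, use 1/476
Result: 5/68 = 1/14 + 1/476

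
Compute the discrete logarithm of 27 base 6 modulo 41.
5

Baby-step giant-step with step n = ⌈√41⌉ = 7.
Baby steps 6^j mod 41 (j:value) for j=0..6: 0:1, 1:6, 2:36, 3:11, 4:25, 5:27, 6:39.
h = 27 is already in the table at j=5, so x = 5.
Check: 6^5 ≡ 27 (mod 41).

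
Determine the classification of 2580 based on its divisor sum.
abundant

Proper divisors of 2580: sum = 1 + 2 + 3 + 4 + 5 + 6 + 10 + 12 + ... + 516 + 645 + 860 + 1290 (23 divisors) = 4812
Since 4812 > 2580, 2580 is abundant.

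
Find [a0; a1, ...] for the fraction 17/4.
[4; 4]

Euclidean algorithm steps:
17 = 4 × 4 + 1
4 = 4 × 1 + 0
Continued fraction: [4; 4]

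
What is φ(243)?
162

243 = 3^5
φ(n) = n × ∏(1 - 1/p) for each prime p dividing n
φ(243) = 243 × (1 - 1/3) = 162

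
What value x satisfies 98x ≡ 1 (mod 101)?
67

gcd(98, 101) = 1, so the inverse exists.
Extended Euclidean algorithm on (101, 98):
101 = 1 × 98 + 3  ⟹  3 = (1)·101 + (-1)·98
98 = 32 × 3 + 2  ⟹  2 = (-32)·101 + (33)·98
3 = 1 × 2 + 1  ⟹  1 = (33)·101 + (-34)·98
So (-34)·98 ≡ 1 (mod 101), i.e. 98^(-1) ≡ -34 ≡ 67 (mod 101).
Check: 98 × 67 = 6566 ≡ 1 (mod 101)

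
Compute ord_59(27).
29

59 is prime, so ord(27) divides φ(59) = 58.
Divisors of 58: 1, 2, 29, 58.
Repeated squaring: 27^1 ≡ 27, 27^2 ≡ 21, 27^4 ≡ 28, 27^8 ≡ 17, 27^16 ≡ 53, 27^32 ≡ 36 (mod 59).
Test 27^d mod 59 for each divisor d in increasing order:
27^1 ≡ 27
27^2 ≡ 21
27^29 = 27^16·27^8·27^4·27^1 ≡ 1  ← first divisor giving 1
The order is 29.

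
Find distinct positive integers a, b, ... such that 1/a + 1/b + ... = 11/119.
1/11 + 1/655 + 1/857395

Greedy algorithm:
11/119: ceiling(119/11) = 11, use 1/11
2/1309: ceiling(1309/2) = 655, use 1/655
1/857395: ceiling(857395/1) = 857395, use 1/857395
Result: 11/119 = 1/11 + 1/655 + 1/857395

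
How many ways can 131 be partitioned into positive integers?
5964539504

p(n) counts ways to write n as a sum of positive integers (order ignored).
Euler's pentagonal recurrence: p(k) = p(k-1) + p(k-2) - p(k-5) - p(k-7) + p(k-12) + p(k-15) - ... (offsets j(3j∓1)/2, signs ++--, p(0)=1, p(<0)=0).
DP table for k = 0..130: p(0)=1, p(1)=1, p(2)=2, p(3)=3, p(4)=5, p(5)=7, p(6)=11, p(7)=15, p(8)=22, p(9)=30, p(10)=42, p(11)=56, p(12)=77, p(13)=101, p(14)=135, p(15)=176, p(16)=231, p(17)=297, p(18)=385, p(19)=490, p(20)=627, p(21)=792, p(22)=1002, p(23)=1255, p(24)=1575, p(25)=1958, p(26)=2436, p(27)=3010, p(28)=3718, p(29)=4565, p(30)=5604, p(31)=6842, p(32)=8349, p(33)=10143, p(34)=12310, p(35)=14883, p(36)=17977, p(37)=21637, p(38)=26015, p(39)=31185, p(40)=37338, p(41)=44583, p(42)=53174, p(43)=63261, p(44)=75175, p(45)=89134, p(46)=105558, p(47)=124754, p(48)=147273, p(49)=173525, p(50)=204226, p(51)=239943, p(52)=281589, p(53)=329931, p(54)=386155, p(55)=451276, p(56)=526823, p(57)=614154, p(58)=715220, p(59)=831820, p(60)=966467, p(61)=1121505, p(62)=1300156, p(63)=1505499, p(64)=1741630, p(65)=2012558, p(66)=2323520, p(67)=2679689, p(68)=3087735, p(69)=3554345, p(70)=4087968, p(71)=4697205, p(72)=5392783, p(73)=6185689, p(74)=7089500, p(75)=8118264, p(76)=9289091, p(77)=10619863, p(78)=12132164, p(79)=13848650, p(80)=15796476, p(81)=18004327, p(82)=20506255, p(83)=23338469, p(84)=26543660, p(85)=30167357, p(86)=34262962, p(87)=38887673, p(88)=44108109, p(89)=49995925, p(90)=56634173, p(91)=64112359, p(92)=72533807, p(93)=82010177, p(94)=92669720, p(95)=104651419, p(96)=118114304, p(97)=133230930, p(98)=150198136, p(99)=169229875, p(100)=190569292, p(101)=214481126, p(102)=241265379, p(103)=271248950, p(104)=304801365, p(105)=342325709, p(106)=384276336, p(107)=431149389, p(108)=483502844, p(109)=541946240, p(110)=607163746, p(111)=679903203, p(112)=761002156, p(113)=851376628, p(114)=952050665, p(115)=1064144451, p(116)=1188908248, p(117)=1327710076, p(118)=1482074143, p(119)=1653668665, p(120)=1844349560, p(121)=2056148051, p(122)=2291320912, p(123)=2552338241, p(124)=2841940500, p(125)=3163127352, p(126)=3519222692, p(127)=3913864295, p(128)=4351078600, p(129)=4835271870, p(130)=5371315400.
Final step: p(131) = p(130) + p(129) - p(126) - p(124) + p(119) + p(116) - p(109) - p(105) + p(96) + p(91) - p(80) - p(74) + p(61) + p(54) - p(39) - p(31) + p(14) + p(5)
= 5371315400 + 4835271870 - 3519222692 - 2841940500 + 1653668665 + 1188908248 - 541946240 - 342325709 + 118114304 + 64112359 - 15796476 - 7089500 + 1121505 + 386155 - 31185 - 6842 + 135 + 7
= 5964539504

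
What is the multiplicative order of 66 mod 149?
148

149 is prime, so ord(66) divides φ(149) = 148.
Divisors of 148: 1, 2, 4, 37, 74, 148.
Repeated squaring: 66^1 ≡ 66, 66^2 ≡ 35, 66^4 ≡ 33, 66^8 ≡ 46, 66^16 ≡ 30, 66^32 ≡ 6, 66^64 ≡ 36, 66^128 ≡ 104 (mod 149).
Test 66^d mod 149 for each divisor d in increasing order:
66^1 ≡ 66
66^2 ≡ 35
66^4 ≡ 33
66^37 = 66^32·66^4·66^1 ≡ 105
66^74 = 66^64·66^8·66^2 ≡ 148
66^148 = 66^128·66^16·66^4 ≡ 1  ← first divisor giving 1
The order is 148.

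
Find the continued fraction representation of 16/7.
[2; 3, 2]

Euclidean algorithm steps:
16 = 2 × 7 + 2
7 = 3 × 2 + 1
2 = 2 × 1 + 0
Continued fraction: [2; 3, 2]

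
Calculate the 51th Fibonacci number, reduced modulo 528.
386

Matrix identity: Q^n = [[F_(n+1), F_n], [F_n, F_(n-1)]] with Q = [[1,1],[1,0]].
n = 51 = 110011₂. Square-and-multiply, entries mod 528:
Q^1 = [[1,1],[1,0]]
Q^3 = (Q^1)²·Q = [[3,2],[2,1]]
Q^6 = (Q^3)² = [[13,8],[8,5]]
Q^12 = (Q^6)² = [[233,144],[144,89]]
Q^25 = (Q^12)²·Q = [[481,49],[49,432]]
Q^51 = (Q^25)²·Q = [[243,386],[386,385]]
F_51 mod 528 = Q^51[0][1] = 386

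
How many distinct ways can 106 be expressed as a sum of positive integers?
384276336

p(n) counts ways to write n as a sum of positive integers (order ignored).
Euler's pentagonal recurrence: p(k) = p(k-1) + p(k-2) - p(k-5) - p(k-7) + p(k-12) + p(k-15) - ... (offsets j(3j∓1)/2, signs ++--, p(0)=1, p(<0)=0).
DP table for k = 0..105: p(0)=1, p(1)=1, p(2)=2, p(3)=3, p(4)=5, p(5)=7, p(6)=11, p(7)=15, p(8)=22, p(9)=30, p(10)=42, p(11)=56, p(12)=77, p(13)=101, p(14)=135, p(15)=176, p(16)=231, p(17)=297, p(18)=385, p(19)=490, p(20)=627, p(21)=792, p(22)=1002, p(23)=1255, p(24)=1575, p(25)=1958, p(26)=2436, p(27)=3010, p(28)=3718, p(29)=4565, p(30)=5604, p(31)=6842, p(32)=8349, p(33)=10143, p(34)=12310, p(35)=14883, p(36)=17977, p(37)=21637, p(38)=26015, p(39)=31185, p(40)=37338, p(41)=44583, p(42)=53174, p(43)=63261, p(44)=75175, p(45)=89134, p(46)=105558, p(47)=124754, p(48)=147273, p(49)=173525, p(50)=204226, p(51)=239943, p(52)=281589, p(53)=329931, p(54)=386155, p(55)=451276, p(56)=526823, p(57)=614154, p(58)=715220, p(59)=831820, p(60)=966467, p(61)=1121505, p(62)=1300156, p(63)=1505499, p(64)=1741630, p(65)=2012558, p(66)=2323520, p(67)=2679689, p(68)=3087735, p(69)=3554345, p(70)=4087968, p(71)=4697205, p(72)=5392783, p(73)=6185689, p(74)=7089500, p(75)=8118264, p(76)=9289091, p(77)=10619863, p(78)=12132164, p(79)=13848650, p(80)=15796476, p(81)=18004327, p(82)=20506255, p(83)=23338469, p(84)=26543660, p(85)=30167357, p(86)=34262962, p(87)=38887673, p(88)=44108109, p(89)=49995925, p(90)=56634173, p(91)=64112359, p(92)=72533807, p(93)=82010177, p(94)=92669720, p(95)=104651419, p(96)=118114304, p(97)=133230930, p(98)=150198136, p(99)=169229875, p(100)=190569292, p(101)=214481126, p(102)=241265379, p(103)=271248950, p(104)=304801365, p(105)=342325709.
Final step: p(106) = p(105) + p(104) - p(101) - p(99) + p(94) + p(91) - p(84) - p(80) + p(71) + p(66) - p(55) - p(49) + p(36) + p(29) - p(14) - p(6)
= 342325709 + 304801365 - 214481126 - 169229875 + 92669720 + 64112359 - 26543660 - 15796476 + 4697205 + 2323520 - 451276 - 173525 + 17977 + 4565 - 135 - 11
= 384276336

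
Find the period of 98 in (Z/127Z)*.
63

127 is prime, so ord(98) divides φ(127) = 126.
Divisors of 126: 1, 2, 3, 6, 7, 9, 14, 18, 21, 42, 63, 126.
Repeated squaring: 98^1 ≡ 98, 98^2 ≡ 79, 98^4 ≡ 18, 98^8 ≡ 70, 98^16 ≡ 74, 98^32 ≡ 15, 98^64 ≡ 98 (mod 127).
Test 98^d mod 127 for each divisor d in increasing order:
98^1 ≡ 98
98^2 ≡ 79
98^3 = 98^2·98^1 ≡ 122
98^6 = 98^4·98^2 ≡ 25
98^7 = 98^4·98^2·98^1 ≡ 37
98^9 = 98^8·98^1 ≡ 2
98^14 = 98^8·98^4·98^2 ≡ 99
98^18 = 98^16·98^2 ≡ 4
98^21 = 98^16·98^4·98^1 ≡ 107
98^42 = 98^32·98^8·98^2 ≡ 19
98^63 = 98^32·98^16·98^8·98^4·98^2·98^1 ≡ 1  ← first divisor giving 1
The order is 63.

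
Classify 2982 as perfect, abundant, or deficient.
abundant

Proper divisors of 2982: sum = 1 + 2 + 3 + 6 + 7 + 14 + 21 + 42 + 71 + 142 + 213 + 426 + 497 + 994 + 1491 = 3930
Since 3930 > 2982, 2982 is abundant.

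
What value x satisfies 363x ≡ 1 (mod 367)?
275

gcd(363, 367) = 1, so the inverse exists.
Extended Euclidean algorithm on (367, 363):
367 = 1 × 363 + 4  ⟹  4 = (1)·367 + (-1)·363
363 = 90 × 4 + 3  ⟹  3 = (-90)·367 + (91)·363
4 = 1 × 3 + 1  ⟹  1 = (91)·367 + (-92)·363
So (-92)·363 ≡ 1 (mod 367), i.e. 363^(-1) ≡ -92 ≡ 275 (mod 367).
Check: 363 × 275 = 99825 ≡ 1 (mod 367)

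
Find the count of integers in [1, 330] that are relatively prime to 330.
80

330 = 2 × 3 × 5 × 11
φ(n) = n × ∏(1 - 1/p) for each prime p dividing n
φ(330) = 330 × (1 - 1/2) × (1 - 1/3) × (1 - 1/5) × (1 - 1/11) = 80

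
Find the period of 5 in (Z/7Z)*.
6

7 is prime, so ord(5) divides φ(7) = 6.
Divisors of 6: 1, 2, 3, 6.
Repeated squaring: 5^1 ≡ 5, 5^2 ≡ 4, 5^4 ≡ 2 (mod 7).
Test 5^d mod 7 for each divisor d in increasing order:
5^1 ≡ 5
5^2 ≡ 4
5^3 = 5^2·5^1 ≡ 6
5^6 = 5^4·5^2 ≡ 1  ← first divisor giving 1
The order is 6.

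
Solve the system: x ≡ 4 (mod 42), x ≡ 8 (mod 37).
970

Using Chinese Remainder Theorem:
M = 42 × 37 = 1554
M1 = 37, M2 = 42
y1 = 37^(-1) mod 42 = 25
y2 = 42^(-1) mod 37 = 15
x = (4×37×25 + 8×42×15) mod 1554 = 970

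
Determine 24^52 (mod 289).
174

Repeated squaring. Binary of 52 = 110100.
24^1 ≡ 24 (mod 289); 24^2 ≡ 287 (mod 289); 24^4 ≡ 4 (mod 289); 24^8 ≡ 16 (mod 289); 24^16 ≡ 256 (mod 289); 24^32 ≡ 222 (mod 289)
24^52 = 24^4 × 24^16 × 24^32 ≡ 174 (mod 289)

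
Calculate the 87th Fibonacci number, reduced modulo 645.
388

Matrix identity: Q^n = [[F_(n+1), F_n], [F_n, F_(n-1)]] with Q = [[1,1],[1,0]].
n = 87 = 1010111₂. Square-and-multiply, entries mod 645:
Q^1 = [[1,1],[1,0]]
Q^2 = (Q^1)² = [[2,1],[1,1]]
Q^5 = (Q^2)²·Q = [[8,5],[5,3]]
Q^10 = (Q^5)² = [[89,55],[55,34]]
Q^21 = (Q^10)²·Q = [[296,626],[626,315]]
Q^43 = (Q^21)²·Q = [[258,257],[257,1]]
Q^87 = (Q^43)²·Q = [[516,388],[388,128]]
F_87 mod 645 = Q^87[0][1] = 388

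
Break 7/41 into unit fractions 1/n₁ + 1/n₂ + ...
1/6 + 1/246

Greedy algorithm:
7/41: ceiling(41/7) = 6, use 1/6
1/246: ceiling(246/1) = 246, use 1/246
Result: 7/41 = 1/6 + 1/246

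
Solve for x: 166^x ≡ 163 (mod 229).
193

Baby-step giant-step with step n = ⌈√229⌉ = 16.
Baby steps 166^j mod 229 (j:value) for j=0..15: 0:1, 1:166, 2:76, 3:21, 4:51, 5:222, 6:212, 7:155, 8:82, 9:101, 10:49, 11:119, 12:60, 13:113, 14:209, 15:115.
Giant-step multiplier: 166^(-16) ≡ 166^(228-16) = 166^212 ≡ 149 (mod 229).
Giant steps γ_i = 163·149^i mod 229: γ_0=163, γ_1=13, γ_2=105, γ_3=73, γ_4=114, γ_5=40, γ_6=6, γ_7=207, γ_8=157, γ_9=35, γ_10=177, γ_11=38, γ_12=166 (in table at j=1).
x = i·n + j = 12·16 + 1 = 193.
Check: 166^193 ≡ 163 (mod 229).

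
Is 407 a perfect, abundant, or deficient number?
deficient

Proper divisors of 407: sum = 1 + 11 + 37 = 49
Since 49 < 407, 407 is deficient.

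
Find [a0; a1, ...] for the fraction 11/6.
[1; 1, 5]

Euclidean algorithm steps:
11 = 1 × 6 + 5
6 = 1 × 5 + 1
5 = 5 × 1 + 0
Continued fraction: [1; 1, 5]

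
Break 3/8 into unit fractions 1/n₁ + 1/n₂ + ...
1/3 + 1/24

Greedy algorithm:
3/8: ceiling(8/3) = 3, use 1/3
1/24: ceiling(24/1) = 24, use 1/24
Result: 3/8 = 1/3 + 1/24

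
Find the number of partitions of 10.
42

p(n) counts ways to write n as a sum of positive integers (order ignored).
Examples: 10; 9 + 1; 8 + 2; 8 + 1 + 1; 7 + 3; ... (42 total)
p(10) = 42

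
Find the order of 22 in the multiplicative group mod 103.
34

103 is prime, so ord(22) divides φ(103) = 102.
Divisors of 102: 1, 2, 3, 6, 17, 34, 51, 102.
Repeated squaring: 22^1 ≡ 22, 22^2 ≡ 72, 22^4 ≡ 34, 22^8 ≡ 23, 22^16 ≡ 14, 22^32 ≡ 93, 22^64 ≡ 100 (mod 103).
Test 22^d mod 103 for each divisor d in increasing order:
22^1 ≡ 22
22^2 ≡ 72
22^3 = 22^2·22^1 ≡ 39
22^6 = 22^4·22^2 ≡ 79
22^17 = 22^16·22^1 ≡ 102
22^34 = 22^32·22^2 ≡ 1  ← first divisor giving 1
The order is 34.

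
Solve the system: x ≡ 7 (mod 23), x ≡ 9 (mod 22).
53

Using Chinese Remainder Theorem:
M = 23 × 22 = 506
M1 = 22, M2 = 23
y1 = 22^(-1) mod 23 = 22
y2 = 23^(-1) mod 22 = 1
x = (7×22×22 + 9×23×1) mod 506 = 53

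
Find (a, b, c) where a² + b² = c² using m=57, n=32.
(2225, 3648, 4273)

Euclid's formula: a = m² - n², b = 2mn, c = m² + n²
m = 57, n = 32
a = 57² - 32² = 3249 - 1024 = 2225
b = 2 × 57 × 32 = 3648
c = 57² + 32² = 3249 + 1024 = 4273
Verification: 2225² + 3648² = 4950625 + 13307904 = 18258529 = 4273² ✓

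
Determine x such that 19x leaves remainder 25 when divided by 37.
x ≡ 13 (mod 37)

gcd(19, 37) = 1, which divides 25, so solutions exist.
Find 19^(-1) mod 37 by the extended Euclidean algorithm:
37 = 1 × 19 + 18  ⟹  18 = (1)·37 + (-1)·19
19 = 1 × 18 + 1  ⟹  1 = (-1)·37 + (2)·19
So (2)·19 ≡ 1 (mod 37), i.e. 19^(-1) ≡ 2 (mod 37).
x ≡ 2 × 25 = 50 ≡ 13 (mod 37).
Check: 19 × 13 = 247 ≡ 25 (mod 37).
Unique solution: x ≡ 13 (mod 37)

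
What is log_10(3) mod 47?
18

Baby-step giant-step with step n = ⌈√47⌉ = 7.
Baby steps 10^j mod 47 (j:value) for j=0..6: 0:1, 1:10, 2:6, 3:13, 4:36, 5:31, 6:28.
Giant-step multiplier: 10^(-7) ≡ 10^(46-7) = 10^39 ≡ 23 (mod 47).
Giant steps γ_i = 3·23^i mod 47: γ_0=3, γ_1=22, γ_2=36 (in table at j=4).
x = i·n + j = 2·7 + 4 = 18.
Check: 10^18 ≡ 3 (mod 47).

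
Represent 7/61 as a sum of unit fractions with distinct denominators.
1/9 + 1/275 + 1/150975

Greedy algorithm:
7/61: ceiling(61/7) = 9, use 1/9
2/549: ceiling(549/2) = 275, use 1/275
1/150975: ceiling(150975/1) = 150975, use 1/150975
Result: 7/61 = 1/9 + 1/275 + 1/150975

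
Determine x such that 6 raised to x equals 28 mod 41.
11

Baby-step giant-step with step n = ⌈√41⌉ = 7.
Baby steps 6^j mod 41 (j:value) for j=0..6: 0:1, 1:6, 2:36, 3:11, 4:25, 5:27, 6:39.
Giant-step multiplier: 6^(-7) ≡ 6^(40-7) = 6^33 ≡ 17 (mod 41).
Giant steps γ_i = 28·17^i mod 41: γ_0=28, γ_1=25 (in table at j=4).
x = i·n + j = 1·7 + 4 = 11.
Check: 6^11 ≡ 28 (mod 41).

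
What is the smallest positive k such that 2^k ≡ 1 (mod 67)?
66

67 is prime, so ord(2) divides φ(67) = 66.
Divisors of 66: 1, 2, 3, 6, 11, 22, 33, 66.
Repeated squaring: 2^1 ≡ 2, 2^2 ≡ 4, 2^4 ≡ 16, 2^8 ≡ 55, 2^16 ≡ 10, 2^32 ≡ 33, 2^64 ≡ 17 (mod 67).
Test 2^d mod 67 for each divisor d in increasing order:
2^1 ≡ 2
2^2 ≡ 4
2^3 = 2^2·2^1 ≡ 8
2^6 = 2^4·2^2 ≡ 64
2^11 = 2^8·2^2·2^1 ≡ 38
2^22 = 2^16·2^4·2^2 ≡ 37
2^33 = 2^32·2^1 ≡ 66
2^66 = 2^64·2^2 ≡ 1  ← first divisor giving 1
The order is 66.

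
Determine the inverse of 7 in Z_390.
223

gcd(7, 390) = 1, so the inverse exists.
Extended Euclidean algorithm on (390, 7):
390 = 55 × 7 + 5  ⟹  5 = (1)·390 + (-55)·7
7 = 1 × 5 + 2  ⟹  2 = (-1)·390 + (56)·7
5 = 2 × 2 + 1  ⟹  1 = (3)·390 + (-167)·7
So (-167)·7 ≡ 1 (mod 390), i.e. 7^(-1) ≡ -167 ≡ 223 (mod 390).
Check: 7 × 223 = 1561 ≡ 1 (mod 390)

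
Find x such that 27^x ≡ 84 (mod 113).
11

Baby-step giant-step with step n = ⌈√113⌉ = 11.
Baby steps 27^j mod 113 (j:value) for j=0..10: 0:1, 1:27, 2:51, 3:21, 4:2, 5:54, 6:102, 7:42, 8:4, 9:108, 10:91.
Giant-step multiplier: 27^(-11) ≡ 27^(112-11) = 27^101 ≡ 74 (mod 113).
Giant steps γ_i = 84·74^i mod 113: γ_0=84, γ_1=1 (in table at j=0).
x = i·n + j = 1·11 + 0 = 11.
Check: 27^11 ≡ 84 (mod 113).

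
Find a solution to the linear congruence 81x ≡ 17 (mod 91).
x ≡ 62 (mod 91)

gcd(81, 91) = 1, which divides 17, so solutions exist.
Find 81^(-1) mod 91 by the extended Euclidean algorithm:
91 = 1 × 81 + 10  ⟹  10 = (1)·91 + (-1)·81
81 = 8 × 10 + 1  ⟹  1 = (-8)·91 + (9)·81
So (9)·81 ≡ 1 (mod 91), i.e. 81^(-1) ≡ 9 (mod 91).
x ≡ 9 × 17 = 153 ≡ 62 (mod 91).
Check: 81 × 62 = 5022 ≡ 17 (mod 91).
Unique solution: x ≡ 62 (mod 91)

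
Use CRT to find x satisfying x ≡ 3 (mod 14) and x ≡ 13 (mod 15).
73

Using Chinese Remainder Theorem:
M = 14 × 15 = 210
M1 = 15, M2 = 14
y1 = 15^(-1) mod 14 = 1
y2 = 14^(-1) mod 15 = 14
x = (3×15×1 + 13×14×14) mod 210 = 73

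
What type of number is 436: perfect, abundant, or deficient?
deficient

Proper divisors of 436: sum = 1 + 2 + 4 + 109 + 218 = 334
Since 334 < 436, 436 is deficient.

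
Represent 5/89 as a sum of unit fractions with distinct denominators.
1/18 + 1/1602

Greedy algorithm:
5/89: ceiling(89/5) = 18, use 1/18
1/1602: ceiling(1602/1) = 1602, use 1/1602
Result: 5/89 = 1/18 + 1/1602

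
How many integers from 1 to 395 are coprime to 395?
312

395 = 5 × 79
φ(n) = n × ∏(1 - 1/p) for each prime p dividing n
φ(395) = 395 × (1 - 1/5) × (1 - 1/79) = 312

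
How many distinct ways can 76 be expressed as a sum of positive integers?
9289091

p(n) counts ways to write n as a sum of positive integers (order ignored).
Euler's pentagonal recurrence: p(k) = p(k-1) + p(k-2) - p(k-5) - p(k-7) + p(k-12) + p(k-15) - ... (offsets j(3j∓1)/2, signs ++--, p(0)=1, p(<0)=0).
DP table for k = 0..75: p(0)=1, p(1)=1, p(2)=2, p(3)=3, p(4)=5, p(5)=7, p(6)=11, p(7)=15, p(8)=22, p(9)=30, p(10)=42, p(11)=56, p(12)=77, p(13)=101, p(14)=135, p(15)=176, p(16)=231, p(17)=297, p(18)=385, p(19)=490, p(20)=627, p(21)=792, p(22)=1002, p(23)=1255, p(24)=1575, p(25)=1958, p(26)=2436, p(27)=3010, p(28)=3718, p(29)=4565, p(30)=5604, p(31)=6842, p(32)=8349, p(33)=10143, p(34)=12310, p(35)=14883, p(36)=17977, p(37)=21637, p(38)=26015, p(39)=31185, p(40)=37338, p(41)=44583, p(42)=53174, p(43)=63261, p(44)=75175, p(45)=89134, p(46)=105558, p(47)=124754, p(48)=147273, p(49)=173525, p(50)=204226, p(51)=239943, p(52)=281589, p(53)=329931, p(54)=386155, p(55)=451276, p(56)=526823, p(57)=614154, p(58)=715220, p(59)=831820, p(60)=966467, p(61)=1121505, p(62)=1300156, p(63)=1505499, p(64)=1741630, p(65)=2012558, p(66)=2323520, p(67)=2679689, p(68)=3087735, p(69)=3554345, p(70)=4087968, p(71)=4697205, p(72)=5392783, p(73)=6185689, p(74)=7089500, p(75)=8118264.
Final step: p(76) = p(75) + p(74) - p(71) - p(69) + p(64) + p(61) - p(54) - p(50) + p(41) + p(36) - p(25) - p(19) + p(6)
= 8118264 + 7089500 - 4697205 - 3554345 + 1741630 + 1121505 - 386155 - 204226 + 44583 + 17977 - 1958 - 490 + 11
= 9289091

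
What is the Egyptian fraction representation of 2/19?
1/10 + 1/190

Greedy algorithm:
2/19: ceiling(19/2) = 10, use 1/10
1/190: ceiling(190/1) = 190, use 1/190
Result: 2/19 = 1/10 + 1/190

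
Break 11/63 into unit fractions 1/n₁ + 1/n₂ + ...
1/6 + 1/126

Greedy algorithm:
11/63: ceiling(63/11) = 6, use 1/6
1/126: ceiling(126/1) = 126, use 1/126
Result: 11/63 = 1/6 + 1/126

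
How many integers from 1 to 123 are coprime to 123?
80

123 = 3 × 41
φ(n) = n × ∏(1 - 1/p) for each prime p dividing n
φ(123) = 123 × (1 - 1/3) × (1 - 1/41) = 80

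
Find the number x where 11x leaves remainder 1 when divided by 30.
11

gcd(11, 30) = 1, so the inverse exists.
Extended Euclidean algorithm on (30, 11):
30 = 2 × 11 + 8  ⟹  8 = (1)·30 + (-2)·11
11 = 1 × 8 + 3  ⟹  3 = (-1)·30 + (3)·11
8 = 2 × 3 + 2  ⟹  2 = (3)·30 + (-8)·11
3 = 1 × 2 + 1  ⟹  1 = (-4)·30 + (11)·11
So (11)·11 ≡ 1 (mod 30), i.e. 11^(-1) ≡ 11 (mod 30).
Check: 11 × 11 = 121 ≡ 1 (mod 30)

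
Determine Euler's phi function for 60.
16

60 = 2^2 × 3 × 5
φ(n) = n × ∏(1 - 1/p) for each prime p dividing n
φ(60) = 60 × (1 - 1/2) × (1 - 1/3) × (1 - 1/5) = 16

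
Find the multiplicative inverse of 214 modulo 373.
312

gcd(214, 373) = 1, so the inverse exists.
Extended Euclidean algorithm on (373, 214):
373 = 1 × 214 + 159  ⟹  159 = (1)·373 + (-1)·214
214 = 1 × 159 + 55  ⟹  55 = (-1)·373 + (2)·214
159 = 2 × 55 + 49  ⟹  49 = (3)·373 + (-5)·214
55 = 1 × 49 + 6  ⟹  6 = (-4)·373 + (7)·214
49 = 8 × 6 + 1  ⟹  1 = (35)·373 + (-61)·214
So (-61)·214 ≡ 1 (mod 373), i.e. 214^(-1) ≡ -61 ≡ 312 (mod 373).
Check: 214 × 312 = 66768 ≡ 1 (mod 373)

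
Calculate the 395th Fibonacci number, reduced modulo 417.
11

Matrix identity: Q^n = [[F_(n+1), F_n], [F_n, F_(n-1)]] with Q = [[1,1],[1,0]].
n = 395 = 110001011₂. Square-and-multiply, entries mod 417:
Q^1 = [[1,1],[1,0]]
Q^3 = (Q^1)²·Q = [[3,2],[2,1]]
Q^6 = (Q^3)² = [[13,8],[8,5]]
Q^12 = (Q^6)² = [[233,144],[144,89]]
Q^24 = (Q^12)² = [[382,81],[81,301]]
Q^49 = (Q^24)²·Q = [[142,280],[280,279]]
Q^98 = (Q^49)² = [[152,286],[286,283]]
Q^197 = (Q^98)²·Q = [[377,233],[233,144]]
Q^395 = (Q^197)²·Q = [[57,11],[11,46]]
F_395 mod 417 = Q^395[0][1] = 11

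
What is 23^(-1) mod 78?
17

gcd(23, 78) = 1, so the inverse exists.
Extended Euclidean algorithm on (78, 23):
78 = 3 × 23 + 9  ⟹  9 = (1)·78 + (-3)·23
23 = 2 × 9 + 5  ⟹  5 = (-2)·78 + (7)·23
9 = 1 × 5 + 4  ⟹  4 = (3)·78 + (-10)·23
5 = 1 × 4 + 1  ⟹  1 = (-5)·78 + (17)·23
So (17)·23 ≡ 1 (mod 78), i.e. 23^(-1) ≡ 17 (mod 78).
Check: 23 × 17 = 391 ≡ 1 (mod 78)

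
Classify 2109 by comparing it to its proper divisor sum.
deficient

Proper divisors of 2109: sum = 1 + 3 + 19 + 37 + 57 + 111 + 703 = 931
Since 931 < 2109, 2109 is deficient.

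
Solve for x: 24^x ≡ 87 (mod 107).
74

Baby-step giant-step with step n = ⌈√107⌉ = 11.
Baby steps 24^j mod 107 (j:value) for j=0..10: 0:1, 1:24, 2:41, 3:21, 4:76, 5:5, 6:13, 7:98, 8:105, 9:59, 10:25.
Giant-step multiplier: 24^(-11) ≡ 24^(106-11) = 24^95 ≡ 28 (mod 107).
Giant steps γ_i = 87·28^i mod 107: γ_0=87, γ_1=82, γ_2=49, γ_3=88, γ_4=3, γ_5=84, γ_6=105 (in table at j=8).
x = i·n + j = 6·11 + 8 = 74.
Check: 24^74 ≡ 87 (mod 107).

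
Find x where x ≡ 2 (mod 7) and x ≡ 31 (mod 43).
289

Using Chinese Remainder Theorem:
M = 7 × 43 = 301
M1 = 43, M2 = 7
y1 = 43^(-1) mod 7 = 1
y2 = 7^(-1) mod 43 = 37
x = (2×43×1 + 31×7×37) mod 301 = 289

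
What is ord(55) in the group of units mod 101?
100

101 is prime, so ord(55) divides φ(101) = 100.
Divisors of 100: 1, 2, 4, 5, 10, 20, 25, 50, 100.
Repeated squaring: 55^1 ≡ 55, 55^2 ≡ 96, 55^4 ≡ 25, 55^8 ≡ 19, 55^16 ≡ 58, 55^32 ≡ 31, 55^64 ≡ 52 (mod 101).
Test 55^d mod 101 for each divisor d in increasing order:
55^1 ≡ 55
55^2 ≡ 96
55^4 ≡ 25
55^5 = 55^4·55^1 ≡ 62
55^10 = 55^8·55^2 ≡ 6
55^20 = 55^16·55^4 ≡ 36
55^25 = 55^16·55^8·55^1 ≡ 10
55^50 = 55^32·55^16·55^2 ≡ 100
55^100 = 55^64·55^32·55^4 ≡ 1  ← first divisor giving 1
The order is 100.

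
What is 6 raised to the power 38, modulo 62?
36

Repeated squaring. Binary of 38 = 100110.
6^1 ≡ 6 (mod 62); 6^2 ≡ 36 (mod 62); 6^4 ≡ 56 (mod 62); 6^8 ≡ 36 (mod 62); 6^16 ≡ 56 (mod 62); 6^32 ≡ 36 (mod 62)
6^38 = 6^2 × 6^4 × 6^32 ≡ 36 (mod 62)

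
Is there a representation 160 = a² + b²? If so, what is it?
4² + 12² (a=4, b=12)

Factorization: 160 = 2^5 × 5
By Fermat: n is sum of two squares iff every prime p ≡ 3 (mod 4) appears to even power.
All primes ≡ 3 (mod 4) appear to even power.
Search a = 0, 1, 2, … for 160 - a² a perfect square: first hit at a = 4: 160 - 16 = 144 = 12².
160 = 4² + 12² = 16 + 144 ✓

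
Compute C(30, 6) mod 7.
0

Using Lucas' theorem:
Write n=30 and k=6 in base 7:
n in base 7: [4, 2]
k in base 7: [0, 6]
C(30,6) mod 7 = ∏ C(n_i, k_i) mod 7
Digit binomials (mod 7): C(4,0) = 1; C(2,6) = 0 (k_i > n_i)
Product: 1 × 0 = 0 ≡ 0 (mod 7)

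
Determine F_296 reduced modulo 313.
80

Matrix identity: Q^n = [[F_(n+1), F_n], [F_n, F_(n-1)]] with Q = [[1,1],[1,0]].
n = 296 = 100101000₂. Square-and-multiply, entries mod 313:
Q^1 = [[1,1],[1,0]]
Q^2 = (Q^1)² = [[2,1],[1,1]]
Q^4 = (Q^2)² = [[5,3],[3,2]]
Q^9 = (Q^4)²·Q = [[55,34],[34,21]]
Q^18 = (Q^9)² = [[112,80],[80,32]]
Q^37 = (Q^18)²·Q = [[103,164],[164,252]]
Q^74 = (Q^37)² = [[258,2],[2,256]]
Q^148 = (Q^74)² = [[212,89],[89,123]]
Q^296 = (Q^148)² = [[281,80],[80,201]]
F_296 mod 313 = Q^296[0][1] = 80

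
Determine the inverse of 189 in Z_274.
29

gcd(189, 274) = 1, so the inverse exists.
Extended Euclidean algorithm on (274, 189):
274 = 1 × 189 + 85  ⟹  85 = (1)·274 + (-1)·189
189 = 2 × 85 + 19  ⟹  19 = (-2)·274 + (3)·189
85 = 4 × 19 + 9  ⟹  9 = (9)·274 + (-13)·189
19 = 2 × 9 + 1  ⟹  1 = (-20)·274 + (29)·189
So (29)·189 ≡ 1 (mod 274), i.e. 189^(-1) ≡ 29 (mod 274).
Check: 189 × 29 = 5481 ≡ 1 (mod 274)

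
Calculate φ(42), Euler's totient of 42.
12

42 = 2 × 3 × 7
φ(n) = n × ∏(1 - 1/p) for each prime p dividing n
φ(42) = 42 × (1 - 1/2) × (1 - 1/3) × (1 - 1/7) = 12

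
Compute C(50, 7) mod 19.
13

Using Lucas' theorem:
Write n=50 and k=7 in base 19:
n in base 19: [2, 12]
k in base 19: [0, 7]
C(50,7) mod 19 = ∏ C(n_i, k_i) mod 19
Digit binomials (mod 19): C(2,0) = 1; C(12,7) = 792 ≡ 13
Product: 1 × 13 = 13 ≡ 13 (mod 19)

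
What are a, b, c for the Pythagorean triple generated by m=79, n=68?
(1617, 10744, 10865)

Euclid's formula: a = m² - n², b = 2mn, c = m² + n²
m = 79, n = 68
a = 79² - 68² = 6241 - 4624 = 1617
b = 2 × 79 × 68 = 10744
c = 79² + 68² = 6241 + 4624 = 10865
Verification: 1617² + 10744² = 2614689 + 115433536 = 118048225 = 10865² ✓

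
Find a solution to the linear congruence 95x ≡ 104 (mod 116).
x ≡ 100 (mod 116)

gcd(95, 116) = 1, which divides 104, so solutions exist.
Find 95^(-1) mod 116 by the extended Euclidean algorithm:
116 = 1 × 95 + 21  ⟹  21 = (1)·116 + (-1)·95
95 = 4 × 21 + 11  ⟹  11 = (-4)·116 + (5)·95
21 = 1 × 11 + 10  ⟹  10 = (5)·116 + (-6)·95
11 = 1 × 10 + 1  ⟹  1 = (-9)·116 + (11)·95
So (11)·95 ≡ 1 (mod 116), i.e. 95^(-1) ≡ 11 (mod 116).
x ≡ 11 × 104 = 1144 ≡ 100 (mod 116).
Check: 95 × 100 = 9500 ≡ 104 (mod 116).
Unique solution: x ≡ 100 (mod 116)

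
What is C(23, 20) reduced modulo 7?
0

Using Lucas' theorem:
Write n=23 and k=20 in base 7:
n in base 7: [3, 2]
k in base 7: [2, 6]
C(23,20) mod 7 = ∏ C(n_i, k_i) mod 7
Digit binomials (mod 7): C(3,2) = 3; C(2,6) = 0 (k_i > n_i)
Product: 3 × 0 = 0 ≡ 0 (mod 7)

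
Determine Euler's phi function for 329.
276

329 = 7 × 47
φ(n) = n × ∏(1 - 1/p) for each prime p dividing n
φ(329) = 329 × (1 - 1/7) × (1 - 1/47) = 276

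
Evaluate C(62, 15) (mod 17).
0

Using Lucas' theorem:
Write n=62 and k=15 in base 17:
n in base 17: [3, 11]
k in base 17: [0, 15]
C(62,15) mod 17 = ∏ C(n_i, k_i) mod 17
Digit binomials (mod 17): C(3,0) = 1; C(11,15) = 0 (k_i > n_i)
Product: 1 × 0 = 0 ≡ 0 (mod 17)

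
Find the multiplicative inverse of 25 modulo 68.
49

gcd(25, 68) = 1, so the inverse exists.
Extended Euclidean algorithm on (68, 25):
68 = 2 × 25 + 18  ⟹  18 = (1)·68 + (-2)·25
25 = 1 × 18 + 7  ⟹  7 = (-1)·68 + (3)·25
18 = 2 × 7 + 4  ⟹  4 = (3)·68 + (-8)·25
7 = 1 × 4 + 3  ⟹  3 = (-4)·68 + (11)·25
4 = 1 × 3 + 1  ⟹  1 = (7)·68 + (-19)·25
So (-19)·25 ≡ 1 (mod 68), i.e. 25^(-1) ≡ -19 ≡ 49 (mod 68).
Check: 25 × 49 = 1225 ≡ 1 (mod 68)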